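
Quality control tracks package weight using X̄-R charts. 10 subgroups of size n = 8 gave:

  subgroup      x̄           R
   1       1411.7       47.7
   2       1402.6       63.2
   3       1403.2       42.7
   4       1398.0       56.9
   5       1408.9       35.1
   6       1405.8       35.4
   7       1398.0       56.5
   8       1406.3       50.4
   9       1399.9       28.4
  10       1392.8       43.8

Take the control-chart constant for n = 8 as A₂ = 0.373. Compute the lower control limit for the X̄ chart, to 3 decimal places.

X̄̄ = (1411.7 + 1402.6 + 1403.2 + 1398.0 + 1408.9 + 1405.8 + 1398.0 + 1406.3 + 1399.9 + 1392.8) / 10 = 14027.2000 / 10 = 1402.7200
R̄ = (47.7 + 63.2 + 42.7 + 56.9 + 35.1 + 35.4 + 56.5 + 50.4 + 28.4 + 43.8) / 10 = 460.1000 / 10 = 46.0100
LCL = X̄̄ − A₂·R̄ = 1402.7200 − 0.373 × 46.0100 = 1385.5583

1385.558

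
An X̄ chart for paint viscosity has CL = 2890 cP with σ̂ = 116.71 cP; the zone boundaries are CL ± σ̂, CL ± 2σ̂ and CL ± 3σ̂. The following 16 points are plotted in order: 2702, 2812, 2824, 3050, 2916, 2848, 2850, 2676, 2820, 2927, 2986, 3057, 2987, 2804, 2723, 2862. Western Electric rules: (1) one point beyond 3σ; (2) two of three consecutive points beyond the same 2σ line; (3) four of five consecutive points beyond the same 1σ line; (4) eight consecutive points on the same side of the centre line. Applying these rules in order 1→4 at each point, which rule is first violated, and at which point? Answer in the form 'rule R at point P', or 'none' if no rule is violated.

Zone of each point (C = within 1σ̂, B = 1σ̂–2σ̂, A = 2σ̂–3σ̂, * = beyond 3σ̂; sign = side of CL): 1:-B, 2:-C, 3:-C, 4:+B, 5:+C, 6:-C, 7:-C, 8:-B, 9:-C, 10:+C, 11:+C, 12:+B, 13:+C, 14:-C, 15:-B, 16:-C
No rule fires across all 16 points.

none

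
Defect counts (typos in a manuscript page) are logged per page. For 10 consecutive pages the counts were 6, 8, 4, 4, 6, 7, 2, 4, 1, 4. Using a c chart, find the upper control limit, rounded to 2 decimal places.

c̄ = (6 + 8 + 4 + 4 + 6 + 7 + 2 + 4 + 1 + 4) / 10 = 46 / 10 = 4.6000
UCL = c̄ + 3√c̄ = 4.6000 + 3 × √4.6000 = 4.6000 + 3 × 2.1448 = 11.0343

11.03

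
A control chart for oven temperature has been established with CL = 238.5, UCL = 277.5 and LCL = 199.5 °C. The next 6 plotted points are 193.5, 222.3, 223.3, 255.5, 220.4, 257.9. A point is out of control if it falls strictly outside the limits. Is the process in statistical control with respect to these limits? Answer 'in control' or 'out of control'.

out of control

Compare each point to [199.5, 277.5]: sample 1 = 193.5 < LCL.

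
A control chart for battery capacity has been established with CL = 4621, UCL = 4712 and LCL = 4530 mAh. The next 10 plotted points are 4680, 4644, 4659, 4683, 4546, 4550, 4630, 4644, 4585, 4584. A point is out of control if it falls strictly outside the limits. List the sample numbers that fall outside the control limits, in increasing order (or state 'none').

none

All 10 points lie within [4530, 4712].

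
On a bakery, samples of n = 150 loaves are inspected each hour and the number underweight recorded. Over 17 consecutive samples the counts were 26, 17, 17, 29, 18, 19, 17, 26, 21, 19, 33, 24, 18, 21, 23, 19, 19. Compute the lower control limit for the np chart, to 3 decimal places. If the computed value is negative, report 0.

p̄ = Σdᵢ / (k·n) = 366 / (17 × 150) = 0.14353
LCL = np̄ − 3·√(np̄(1−p̄)) = 21.5294 − 3 × 4.2941 = 8.6471

8.647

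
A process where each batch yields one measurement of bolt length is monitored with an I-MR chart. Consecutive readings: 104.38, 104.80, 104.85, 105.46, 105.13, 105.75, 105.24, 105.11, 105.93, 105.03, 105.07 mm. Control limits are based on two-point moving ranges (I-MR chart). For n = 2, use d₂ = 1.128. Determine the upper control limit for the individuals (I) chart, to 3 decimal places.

106.337

X̄ = (104.38 + 104.80 + 104.85 + 105.46 + 105.13 + 105.75 + 105.24 + 105.11 + 105.93 + 105.03 + 105.07) / 11 = 105.1591
Moving ranges: 0.42, 0.05, 0.61, 0.33, 0.62, 0.51, 0.13, 0.82, 0.90, 0.04; M̄R̄ = 4.4300 / 10 = 0.4430
UCL = X̄ + 3·M̄R̄/d₂ = 105.1591 + 3 × 0.4430 / 1.128 = 106.3373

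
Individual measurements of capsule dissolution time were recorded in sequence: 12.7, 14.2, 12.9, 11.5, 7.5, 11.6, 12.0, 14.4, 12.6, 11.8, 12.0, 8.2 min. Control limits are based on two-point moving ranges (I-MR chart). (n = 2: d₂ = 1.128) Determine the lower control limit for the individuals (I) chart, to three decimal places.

X̄ = (12.7 + 14.2 + 12.9 + 11.5 + 7.5 + 11.6 + 12.0 + 14.4 + 12.6 + 11.8 + 12.0 + 8.2) / 12 = 11.7833
Moving ranges: 1.5, 1.3, 1.4, 4.0, 4.1, 0.4, 2.4, 1.8, 0.8, 0.2, 3.8; M̄R̄ = 21.7000 / 11 = 1.9727
LCL = X̄ − 3·M̄R̄/d₂ = 11.7833 − 3 × 1.9727 / 1.128 = 6.5367

6.537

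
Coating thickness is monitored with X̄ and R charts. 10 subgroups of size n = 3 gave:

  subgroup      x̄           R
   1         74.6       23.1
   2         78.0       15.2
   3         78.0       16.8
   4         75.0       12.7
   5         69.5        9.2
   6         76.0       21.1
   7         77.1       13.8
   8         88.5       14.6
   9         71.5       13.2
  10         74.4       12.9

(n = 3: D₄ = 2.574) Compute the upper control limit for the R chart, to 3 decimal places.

39.279

R̄ = (23.1 + 15.2 + 16.8 + 12.7 + 9.2 + 21.1 + 13.8 + 14.6 + 13.2 + 12.9) / 10 = 152.6000 / 10 = 15.2600
UCL_R = D₄·R̄ = 2.574 × 15.2600 = 39.2792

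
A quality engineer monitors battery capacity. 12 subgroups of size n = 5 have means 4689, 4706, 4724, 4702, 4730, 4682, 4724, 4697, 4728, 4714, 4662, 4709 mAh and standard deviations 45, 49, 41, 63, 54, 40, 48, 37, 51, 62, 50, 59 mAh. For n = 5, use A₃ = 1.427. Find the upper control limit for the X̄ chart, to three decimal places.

4776.814

X̄̄ = (4689 + 4706 + 4724 + 4702 + 4730 + 4682 + 4724 + 4697 + 4728 + 4714 + 4662 + 4709) / 12 = 4705.5833
s̄ = (45 + 49 + 41 + 63 + 54 + 40 + 48 + 37 + 51 + 62 + 50 + 59) / 12 = 49.9167
UCL = X̄̄ + A₃·s̄ = 4705.5833 + 1.427 × 49.9167 = 4776.8144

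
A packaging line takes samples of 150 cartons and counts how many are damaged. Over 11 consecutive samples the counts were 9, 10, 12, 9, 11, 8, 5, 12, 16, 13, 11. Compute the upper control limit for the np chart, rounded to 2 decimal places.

19.94

p̄ = Σdᵢ / (k·n) = 116 / (11 × 150) = 0.07030
UCL = np̄ + 3·√(np̄(1−p̄)) = 10.5455 + 3 × √(10.5455×0.92970) = 10.5455 + 3 × 3.1311 = 19.9389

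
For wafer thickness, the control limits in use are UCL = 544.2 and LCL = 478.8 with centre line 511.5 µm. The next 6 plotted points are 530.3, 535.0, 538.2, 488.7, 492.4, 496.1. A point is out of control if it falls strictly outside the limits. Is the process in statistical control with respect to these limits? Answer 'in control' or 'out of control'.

in control

All 6 points lie within [478.8, 544.2].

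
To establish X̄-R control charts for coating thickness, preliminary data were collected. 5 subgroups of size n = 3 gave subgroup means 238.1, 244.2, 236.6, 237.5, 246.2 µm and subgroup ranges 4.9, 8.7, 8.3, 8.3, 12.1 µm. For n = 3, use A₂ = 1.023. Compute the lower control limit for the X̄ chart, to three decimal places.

X̄̄ = (238.1 + 244.2 + 236.6 + 237.5 + 246.2) / 5 = 1202.6000 / 5 = 240.5200
R̄ = (4.9 + 8.7 + 8.3 + 8.3 + 12.1) / 5 = 42.3000 / 5 = 8.4600
LCL = X̄̄ − A₂·R̄ = 240.5200 − 1.023 × 8.4600 = 231.8654

231.865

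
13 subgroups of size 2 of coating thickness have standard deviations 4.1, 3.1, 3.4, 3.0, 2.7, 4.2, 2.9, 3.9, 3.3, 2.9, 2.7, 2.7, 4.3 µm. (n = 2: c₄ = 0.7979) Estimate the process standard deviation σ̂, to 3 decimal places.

s̄ = (4.1 + 3.1 + 3.4 + 3.0 + 2.7 + 4.2 + 2.9 + 3.9 + 3.3 + 2.9 + 2.7 + 2.7 + 4.3) / 13 = 3.3231
σ̂ = s̄ / c₄ = 3.3231 / 0.7979 = 4.1648

4.165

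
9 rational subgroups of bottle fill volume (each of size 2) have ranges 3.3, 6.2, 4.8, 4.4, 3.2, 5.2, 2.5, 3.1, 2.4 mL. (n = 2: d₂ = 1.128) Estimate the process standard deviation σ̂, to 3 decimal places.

3.457

R̄ = (3.3 + 6.2 + 4.8 + 4.4 + 3.2 + 5.2 + 2.5 + 3.1 + 2.4) / 9 = 3.9000
σ̂ = R̄ / d₂ = 3.9000 / 1.128 = 3.4574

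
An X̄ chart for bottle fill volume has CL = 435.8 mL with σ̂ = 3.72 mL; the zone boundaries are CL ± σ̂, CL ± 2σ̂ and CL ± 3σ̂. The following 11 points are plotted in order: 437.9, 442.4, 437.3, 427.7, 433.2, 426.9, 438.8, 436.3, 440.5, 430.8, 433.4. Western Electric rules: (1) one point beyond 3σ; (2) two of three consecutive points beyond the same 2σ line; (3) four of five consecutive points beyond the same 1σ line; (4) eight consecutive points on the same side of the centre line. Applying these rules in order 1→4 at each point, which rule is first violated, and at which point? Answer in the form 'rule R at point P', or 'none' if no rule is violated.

Zone of each point (C = within 1σ̂, B = 1σ̂–2σ̂, A = 2σ̂–3σ̂, * = beyond 3σ̂; sign = side of CL): 1:+C, 2:+B, 3:+C, 4:-A, 5:-C, 6:-A, 7:+C, 8:+C, 9:+B, 10:-B, 11:-C
Rule 2 (two of three consecutive points beyond the same 2σ limit) is satisfied at point 6.

rule 2 at point 6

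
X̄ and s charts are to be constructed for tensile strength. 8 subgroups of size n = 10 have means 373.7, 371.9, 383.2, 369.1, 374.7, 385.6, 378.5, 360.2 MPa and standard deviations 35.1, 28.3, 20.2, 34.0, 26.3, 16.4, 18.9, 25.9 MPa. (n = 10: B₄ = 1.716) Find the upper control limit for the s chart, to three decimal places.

43.994

s̄ = (35.1 + 28.3 + 20.2 + 34.0 + 26.3 + 16.4 + 18.9 + 25.9) / 8 = 25.6375
UCL_s = B₄·s̄ = 1.716 × 25.6375 = 43.9939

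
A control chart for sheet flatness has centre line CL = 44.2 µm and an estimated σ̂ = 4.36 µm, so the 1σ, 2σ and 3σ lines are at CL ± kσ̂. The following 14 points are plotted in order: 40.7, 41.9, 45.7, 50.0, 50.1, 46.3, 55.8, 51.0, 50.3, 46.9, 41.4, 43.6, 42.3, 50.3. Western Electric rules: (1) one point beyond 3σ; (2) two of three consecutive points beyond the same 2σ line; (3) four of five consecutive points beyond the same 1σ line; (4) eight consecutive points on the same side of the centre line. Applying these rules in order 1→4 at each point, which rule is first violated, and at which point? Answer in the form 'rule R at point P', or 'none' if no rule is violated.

Zone of each point (C = within 1σ̂, B = 1σ̂–2σ̂, A = 2σ̂–3σ̂, * = beyond 3σ̂; sign = side of CL): 1:-C, 2:-C, 3:+C, 4:+B, 5:+B, 6:+C, 7:+A, 8:+B, 9:+B, 10:+C, 11:-C, 12:-C, 13:-C, 14:+B
Rule 3 (four of five consecutive points beyond the same 1σ limit) is satisfied at point 8.

rule 3 at point 8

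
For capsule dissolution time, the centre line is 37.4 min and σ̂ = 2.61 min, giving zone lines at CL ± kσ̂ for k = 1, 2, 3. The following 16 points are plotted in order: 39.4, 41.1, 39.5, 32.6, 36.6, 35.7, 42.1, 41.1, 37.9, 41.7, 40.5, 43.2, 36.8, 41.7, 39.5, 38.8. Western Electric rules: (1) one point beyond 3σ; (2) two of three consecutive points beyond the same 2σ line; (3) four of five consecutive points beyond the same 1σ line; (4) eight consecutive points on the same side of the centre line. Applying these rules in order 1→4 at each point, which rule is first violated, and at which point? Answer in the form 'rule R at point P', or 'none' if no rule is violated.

rule 3 at point 11

Zone of each point (C = within 1σ̂, B = 1σ̂–2σ̂, A = 2σ̂–3σ̂, * = beyond 3σ̂; sign = side of CL): 1:+C, 2:+B, 3:+C, 4:-B, 5:-C, 6:-C, 7:+B, 8:+B, 9:+C, 10:+B, 11:+B, 12:+A, 13:-C, 14:+B, 15:+C, 16:+C
Rule 3 (four of five consecutive points beyond the same 1σ limit) is satisfied at point 11.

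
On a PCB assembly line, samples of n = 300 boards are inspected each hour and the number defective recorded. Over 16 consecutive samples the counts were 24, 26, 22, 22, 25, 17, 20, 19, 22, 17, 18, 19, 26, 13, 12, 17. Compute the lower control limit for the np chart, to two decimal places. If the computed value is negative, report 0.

6.99

p̄ = Σdᵢ / (k·n) = 319 / (16 × 300) = 0.06646
LCL = np̄ − 3·√(np̄(1−p̄)) = 19.9375 − 3 × 4.3142 = 6.9948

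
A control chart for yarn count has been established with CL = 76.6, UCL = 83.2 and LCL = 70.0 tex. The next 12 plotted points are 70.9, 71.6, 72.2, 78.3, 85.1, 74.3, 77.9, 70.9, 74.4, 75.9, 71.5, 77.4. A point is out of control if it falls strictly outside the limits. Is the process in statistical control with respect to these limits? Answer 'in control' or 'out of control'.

out of control

Compare each point to [70.0, 83.2]: sample 5 = 85.1 > UCL.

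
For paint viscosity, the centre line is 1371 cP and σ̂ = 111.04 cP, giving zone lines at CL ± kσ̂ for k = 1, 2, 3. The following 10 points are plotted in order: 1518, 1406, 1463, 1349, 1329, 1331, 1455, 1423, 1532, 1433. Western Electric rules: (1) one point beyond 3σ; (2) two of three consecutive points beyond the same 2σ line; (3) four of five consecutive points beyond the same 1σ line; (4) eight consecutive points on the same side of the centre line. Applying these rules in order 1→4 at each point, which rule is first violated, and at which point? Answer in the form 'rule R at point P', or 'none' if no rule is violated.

none

Zone of each point (C = within 1σ̂, B = 1σ̂–2σ̂, A = 2σ̂–3σ̂, * = beyond 3σ̂; sign = side of CL): 1:+B, 2:+C, 3:+C, 4:-C, 5:-C, 6:-C, 7:+C, 8:+C, 9:+B, 10:+C
No rule fires across all 10 points.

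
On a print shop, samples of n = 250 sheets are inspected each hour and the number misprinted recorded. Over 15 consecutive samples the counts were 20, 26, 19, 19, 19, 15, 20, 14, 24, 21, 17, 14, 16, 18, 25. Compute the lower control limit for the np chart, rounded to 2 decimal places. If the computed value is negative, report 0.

6.52

p̄ = Σdᵢ / (k·n) = 287 / (15 × 250) = 0.07653
LCL = np̄ − 3·√(np̄(1−p̄)) = 19.1333 − 3 × 4.2035 = 6.5230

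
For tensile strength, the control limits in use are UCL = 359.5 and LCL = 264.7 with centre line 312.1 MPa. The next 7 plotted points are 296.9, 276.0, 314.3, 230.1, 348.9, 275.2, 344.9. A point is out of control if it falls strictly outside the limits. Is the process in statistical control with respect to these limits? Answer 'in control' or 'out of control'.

Compare each point to [264.7, 359.5]: sample 4 = 230.1 < LCL.

out of control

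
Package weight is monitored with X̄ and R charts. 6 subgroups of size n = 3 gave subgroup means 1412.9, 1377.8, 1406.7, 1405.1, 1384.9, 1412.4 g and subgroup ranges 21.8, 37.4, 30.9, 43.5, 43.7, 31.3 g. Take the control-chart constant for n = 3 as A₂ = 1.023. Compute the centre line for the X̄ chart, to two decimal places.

1399.97

X̄̄ = (1412.9 + 1377.8 + 1406.7 + 1405.1 + 1384.9 + 1412.4) / 6 = 8399.8000 / 6 = 1399.9667
CL = X̄̄ = 1399.9667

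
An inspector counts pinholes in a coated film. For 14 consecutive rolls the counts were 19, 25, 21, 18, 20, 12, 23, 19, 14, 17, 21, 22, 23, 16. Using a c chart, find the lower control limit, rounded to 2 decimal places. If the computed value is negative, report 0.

6.11

c̄ = (19 + 25 + 21 + 18 + 20 + 12 + 23 + 19 + 14 + 17 + 21 + 22 + 23 + 16) / 14 = 270 / 14 = 19.2857
LCL = c̄ − 3√c̄ = 19.2857 − 3 × 4.3916 = 6.1111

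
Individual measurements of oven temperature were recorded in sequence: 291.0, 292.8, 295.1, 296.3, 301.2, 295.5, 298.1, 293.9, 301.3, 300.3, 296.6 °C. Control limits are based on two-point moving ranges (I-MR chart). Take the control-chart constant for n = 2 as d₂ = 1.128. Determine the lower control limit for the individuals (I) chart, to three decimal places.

X̄ = (291.0 + 292.8 + 295.1 + 296.3 + 301.2 + 295.5 + 298.1 + 293.9 + 301.3 + 300.3 + 296.6) / 11 = 296.5545
Moving ranges: 1.8, 2.3, 1.2, 4.9, 5.7, 2.6, 4.2, 7.4, 1.0, 3.7; M̄R̄ = 34.8000 / 10 = 3.4800
LCL = X̄ − 3·M̄R̄/d₂ = 296.5545 − 3 × 3.4800 / 1.128 = 287.2992

287.299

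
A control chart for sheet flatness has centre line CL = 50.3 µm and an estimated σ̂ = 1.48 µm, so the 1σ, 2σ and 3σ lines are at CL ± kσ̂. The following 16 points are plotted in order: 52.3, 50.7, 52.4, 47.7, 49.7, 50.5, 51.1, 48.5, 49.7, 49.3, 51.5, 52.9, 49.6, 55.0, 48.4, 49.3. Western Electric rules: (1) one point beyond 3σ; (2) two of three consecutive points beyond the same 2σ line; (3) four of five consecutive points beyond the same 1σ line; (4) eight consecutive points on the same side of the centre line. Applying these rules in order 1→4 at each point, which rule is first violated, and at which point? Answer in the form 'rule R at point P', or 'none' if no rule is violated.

Zone of each point (C = within 1σ̂, B = 1σ̂–2σ̂, A = 2σ̂–3σ̂, * = beyond 3σ̂; sign = side of CL): 1:+B, 2:+C, 3:+B, 4:-B, 5:-C, 6:+C, 7:+C, 8:-B, 9:-C, 10:-C, 11:+C, 12:+B, 13:-C, 14:+*, 15:-B, 16:-C
Rule 1 (one point beyond the 3σ limits) is satisfied at point 14.

rule 1 at point 14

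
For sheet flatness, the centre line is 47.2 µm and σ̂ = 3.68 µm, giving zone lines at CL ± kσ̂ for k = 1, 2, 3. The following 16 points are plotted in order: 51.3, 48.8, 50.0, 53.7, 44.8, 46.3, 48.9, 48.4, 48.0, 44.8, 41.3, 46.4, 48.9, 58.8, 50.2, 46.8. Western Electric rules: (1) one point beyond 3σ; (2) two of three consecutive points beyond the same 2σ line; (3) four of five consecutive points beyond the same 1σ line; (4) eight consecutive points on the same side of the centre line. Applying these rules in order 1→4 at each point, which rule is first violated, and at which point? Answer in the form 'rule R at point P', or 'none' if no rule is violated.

rule 1 at point 14

Zone of each point (C = within 1σ̂, B = 1σ̂–2σ̂, A = 2σ̂–3σ̂, * = beyond 3σ̂; sign = side of CL): 1:+B, 2:+C, 3:+C, 4:+B, 5:-C, 6:-C, 7:+C, 8:+C, 9:+C, 10:-C, 11:-B, 12:-C, 13:+C, 14:+*, 15:+C, 16:-C
Rule 1 (one point beyond the 3σ limits) is satisfied at point 14.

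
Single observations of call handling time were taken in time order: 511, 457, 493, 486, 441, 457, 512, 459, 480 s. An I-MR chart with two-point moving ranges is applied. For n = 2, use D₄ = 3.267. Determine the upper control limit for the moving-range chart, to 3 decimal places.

117.204

Moving ranges: 54, 36, 7, 45, 16, 55, 53, 21; M̄R̄ = 287.0000 / 8 = 35.8750
UCL_MR = D₄·M̄R̄ = 3.267 × 35.8750 = 117.2036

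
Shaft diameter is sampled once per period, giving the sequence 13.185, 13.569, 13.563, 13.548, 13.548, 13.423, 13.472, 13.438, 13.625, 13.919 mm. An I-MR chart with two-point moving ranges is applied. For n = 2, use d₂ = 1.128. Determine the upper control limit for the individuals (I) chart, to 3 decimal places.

13.852

X̄ = (13.185 + 13.569 + 13.563 + 13.548 + 13.548 + 13.423 + 13.472 + 13.438 + 13.625 + 13.919) / 10 = 13.5290
Moving ranges: 0.384, 0.006, 0.015, 0.000, 0.125, 0.049, 0.034, 0.187, 0.294; M̄R̄ = 1.0940 / 9 = 0.1216
UCL = X̄ + 3·M̄R̄/d₂ = 13.5290 + 3 × 0.1216 / 1.128 = 13.8523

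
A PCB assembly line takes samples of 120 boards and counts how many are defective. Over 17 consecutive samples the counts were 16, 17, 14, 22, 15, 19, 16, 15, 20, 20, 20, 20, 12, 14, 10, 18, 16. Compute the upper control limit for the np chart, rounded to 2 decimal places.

p̄ = Σdᵢ / (k·n) = 284 / (17 × 120) = 0.13922
UCL = np̄ + 3·√(np̄(1−p̄)) = 16.7059 + 3 × √(16.7059×0.86078) = 16.7059 + 3 × 3.7921 = 28.0822

28.08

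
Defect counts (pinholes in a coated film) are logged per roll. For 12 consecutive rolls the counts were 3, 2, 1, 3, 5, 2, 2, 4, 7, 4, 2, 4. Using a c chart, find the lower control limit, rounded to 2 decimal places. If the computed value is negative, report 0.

c̄ = (3 + 2 + 1 + 3 + 5 + 2 + 2 + 4 + 7 + 4 + 2 + 4) / 12 = 39 / 12 = 3.2500
LCL = c̄ − 3√c̄ = 3.2500 − 3 × 1.8028 = -2.1583 → 0 (cannot be negative)

0.00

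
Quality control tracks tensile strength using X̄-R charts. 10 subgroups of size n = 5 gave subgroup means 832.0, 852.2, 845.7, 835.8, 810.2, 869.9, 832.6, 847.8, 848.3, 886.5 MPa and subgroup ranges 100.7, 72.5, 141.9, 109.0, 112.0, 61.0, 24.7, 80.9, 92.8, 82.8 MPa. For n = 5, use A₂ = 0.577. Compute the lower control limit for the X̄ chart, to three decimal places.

795.422

X̄̄ = (832.0 + 852.2 + 845.7 + 835.8 + 810.2 + 869.9 + 832.6 + 847.8 + 848.3 + 886.5) / 10 = 8461.0000 / 10 = 846.1000
R̄ = (100.7 + 72.5 + 141.9 + 109.0 + 112.0 + 61.0 + 24.7 + 80.9 + 92.8 + 82.8) / 10 = 878.3000 / 10 = 87.8300
LCL = X̄̄ − A₂·R̄ = 846.1000 − 0.577 × 87.8300 = 795.4221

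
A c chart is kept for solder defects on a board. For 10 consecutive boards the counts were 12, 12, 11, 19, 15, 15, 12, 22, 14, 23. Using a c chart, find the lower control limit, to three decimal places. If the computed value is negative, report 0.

c̄ = (12 + 12 + 11 + 19 + 15 + 15 + 12 + 22 + 14 + 23) / 10 = 155 / 10 = 15.5000
LCL = c̄ − 3√c̄ = 15.5000 − 3 × 3.9370 = 3.6890

3.689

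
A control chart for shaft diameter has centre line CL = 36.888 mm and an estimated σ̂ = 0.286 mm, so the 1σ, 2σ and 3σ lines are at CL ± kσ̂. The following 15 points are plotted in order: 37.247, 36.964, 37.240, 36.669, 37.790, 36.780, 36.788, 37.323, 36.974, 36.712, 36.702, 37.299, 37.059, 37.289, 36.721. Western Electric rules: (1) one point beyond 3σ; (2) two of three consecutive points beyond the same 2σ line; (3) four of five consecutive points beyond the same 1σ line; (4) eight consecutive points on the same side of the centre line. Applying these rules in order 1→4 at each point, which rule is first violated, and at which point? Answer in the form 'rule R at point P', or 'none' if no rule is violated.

rule 1 at point 5

Zone of each point (C = within 1σ̂, B = 1σ̂–2σ̂, A = 2σ̂–3σ̂, * = beyond 3σ̂; sign = side of CL): 1:+B, 2:+C, 3:+B, 4:-C, 5:+*, 6:-C, 7:-C, 8:+B, 9:+C, 10:-C, 11:-C, 12:+B, 13:+C, 14:+B, 15:-C
Rule 1 (one point beyond the 3σ limits) is satisfied at point 5.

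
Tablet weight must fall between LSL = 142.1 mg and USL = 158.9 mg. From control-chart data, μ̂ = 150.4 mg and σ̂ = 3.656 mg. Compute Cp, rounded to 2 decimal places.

Cp = (USL − LSL) / (6σ̂) = (158.9 − 142.1) / (6 × 3.656) = 16.8000 / 21.9360 = 0.7659

0.77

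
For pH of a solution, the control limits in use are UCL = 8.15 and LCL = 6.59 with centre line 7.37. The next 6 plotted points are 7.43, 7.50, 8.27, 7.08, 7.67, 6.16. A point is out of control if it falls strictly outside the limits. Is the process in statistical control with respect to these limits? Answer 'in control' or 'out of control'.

Compare each point to [6.59, 8.15]: sample 3 = 8.27 > UCL; sample 6 = 6.16 < LCL.

out of control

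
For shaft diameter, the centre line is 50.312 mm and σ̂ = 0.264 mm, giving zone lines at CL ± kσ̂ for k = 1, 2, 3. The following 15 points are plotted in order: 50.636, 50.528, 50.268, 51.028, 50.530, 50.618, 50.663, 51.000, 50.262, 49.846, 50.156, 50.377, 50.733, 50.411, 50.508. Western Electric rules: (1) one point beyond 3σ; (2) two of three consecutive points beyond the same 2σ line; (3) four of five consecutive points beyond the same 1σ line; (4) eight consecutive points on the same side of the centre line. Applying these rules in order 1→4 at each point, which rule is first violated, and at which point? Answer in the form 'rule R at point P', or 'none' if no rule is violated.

Zone of each point (C = within 1σ̂, B = 1σ̂–2σ̂, A = 2σ̂–3σ̂, * = beyond 3σ̂; sign = side of CL): 1:+B, 2:+C, 3:-C, 4:+A, 5:+C, 6:+B, 7:+B, 8:+A, 9:-C, 10:-B, 11:-C, 12:+C, 13:+B, 14:+C, 15:+C
Rule 3 (four of five consecutive points beyond the same 1σ limit) is satisfied at point 8.

rule 3 at point 8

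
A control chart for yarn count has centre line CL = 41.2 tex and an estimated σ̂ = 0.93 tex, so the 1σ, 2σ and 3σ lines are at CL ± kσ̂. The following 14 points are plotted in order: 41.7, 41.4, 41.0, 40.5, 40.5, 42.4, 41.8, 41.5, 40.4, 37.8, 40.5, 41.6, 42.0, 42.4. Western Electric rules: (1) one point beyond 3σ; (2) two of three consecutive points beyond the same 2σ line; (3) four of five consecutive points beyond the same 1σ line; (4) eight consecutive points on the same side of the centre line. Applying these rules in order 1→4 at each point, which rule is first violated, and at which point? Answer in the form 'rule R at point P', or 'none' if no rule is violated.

rule 1 at point 10

Zone of each point (C = within 1σ̂, B = 1σ̂–2σ̂, A = 2σ̂–3σ̂, * = beyond 3σ̂; sign = side of CL): 1:+C, 2:+C, 3:-C, 4:-C, 5:-C, 6:+B, 7:+C, 8:+C, 9:-C, 10:-*, 11:-C, 12:+C, 13:+C, 14:+B
Rule 1 (one point beyond the 3σ limits) is satisfied at point 10.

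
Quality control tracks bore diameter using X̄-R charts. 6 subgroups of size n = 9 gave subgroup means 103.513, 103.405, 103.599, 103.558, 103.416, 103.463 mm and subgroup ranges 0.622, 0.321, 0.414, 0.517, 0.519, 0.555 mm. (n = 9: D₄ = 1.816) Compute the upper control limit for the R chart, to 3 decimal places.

0.892

R̄ = (0.622 + 0.321 + 0.414 + 0.517 + 0.519 + 0.555) / 6 = 2.9480 / 6 = 0.4913
UCL_R = D₄·R̄ = 1.816 × 0.4913 = 0.8923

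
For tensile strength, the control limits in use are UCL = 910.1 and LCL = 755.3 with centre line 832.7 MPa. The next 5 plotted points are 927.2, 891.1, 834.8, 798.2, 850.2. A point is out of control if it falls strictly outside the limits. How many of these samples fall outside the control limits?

1

Compare each point to [755.3, 910.1]: sample 1 = 927.2 > UCL.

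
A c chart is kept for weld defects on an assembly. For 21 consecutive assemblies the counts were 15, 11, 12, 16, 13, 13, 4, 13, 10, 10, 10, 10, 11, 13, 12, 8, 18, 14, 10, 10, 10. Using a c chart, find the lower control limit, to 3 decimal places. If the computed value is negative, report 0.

1.366

c̄ = (15 + 11 + 12 + 16 + 13 + 13 + 4 + 13 + 10 + 10 + 10 + 10 + 11 + 13 + 12 + 8 + 18 + 14 + 10 + 10 + 10) / 21 = 243 / 21 = 11.5714
LCL = c̄ − 3√c̄ = 11.5714 − 3 × 3.4017 = 1.3664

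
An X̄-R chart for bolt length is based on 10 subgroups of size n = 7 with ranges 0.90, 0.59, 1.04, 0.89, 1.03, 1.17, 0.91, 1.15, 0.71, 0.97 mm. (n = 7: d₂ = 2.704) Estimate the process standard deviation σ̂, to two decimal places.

0.35

R̄ = (0.90 + 0.59 + 1.04 + 0.89 + 1.03 + 1.17 + 0.91 + 1.15 + 0.71 + 0.97) / 10 = 0.9360
σ̂ = R̄ / d₂ = 0.9360 / 2.704 = 0.3462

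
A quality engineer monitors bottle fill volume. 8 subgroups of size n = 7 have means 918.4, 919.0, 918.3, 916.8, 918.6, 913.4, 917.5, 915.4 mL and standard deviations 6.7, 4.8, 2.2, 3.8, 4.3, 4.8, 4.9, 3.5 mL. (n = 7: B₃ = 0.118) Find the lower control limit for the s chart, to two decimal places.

0.52

s̄ = (6.7 + 4.8 + 2.2 + 3.8 + 4.3 + 4.8 + 4.9 + 3.5) / 8 = 4.3750
LCL_s = B₃·s̄ = 0.118 × 4.3750 = 0.5162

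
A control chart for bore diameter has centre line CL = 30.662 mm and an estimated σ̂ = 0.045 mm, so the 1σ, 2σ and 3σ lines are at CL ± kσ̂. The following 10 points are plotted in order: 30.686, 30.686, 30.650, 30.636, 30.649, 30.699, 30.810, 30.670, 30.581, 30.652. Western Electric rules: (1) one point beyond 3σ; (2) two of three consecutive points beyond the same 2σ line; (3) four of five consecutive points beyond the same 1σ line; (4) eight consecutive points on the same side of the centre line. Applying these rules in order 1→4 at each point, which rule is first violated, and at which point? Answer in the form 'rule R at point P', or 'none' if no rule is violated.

rule 1 at point 7

Zone of each point (C = within 1σ̂, B = 1σ̂–2σ̂, A = 2σ̂–3σ̂, * = beyond 3σ̂; sign = side of CL): 1:+C, 2:+C, 3:-C, 4:-C, 5:-C, 6:+C, 7:+*, 8:+C, 9:-B, 10:-C
Rule 1 (one point beyond the 3σ limits) is satisfied at point 7.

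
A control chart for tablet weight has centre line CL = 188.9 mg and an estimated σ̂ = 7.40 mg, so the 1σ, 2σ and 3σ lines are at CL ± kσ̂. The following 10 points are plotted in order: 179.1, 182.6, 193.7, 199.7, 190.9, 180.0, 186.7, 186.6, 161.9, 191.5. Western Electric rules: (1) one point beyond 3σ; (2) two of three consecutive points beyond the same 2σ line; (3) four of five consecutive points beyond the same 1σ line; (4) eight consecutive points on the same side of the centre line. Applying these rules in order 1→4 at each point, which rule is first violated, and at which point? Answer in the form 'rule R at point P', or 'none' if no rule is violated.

rule 1 at point 9

Zone of each point (C = within 1σ̂, B = 1σ̂–2σ̂, A = 2σ̂–3σ̂, * = beyond 3σ̂; sign = side of CL): 1:-B, 2:-C, 3:+C, 4:+B, 5:+C, 6:-B, 7:-C, 8:-C, 9:-*, 10:+C
Rule 1 (one point beyond the 3σ limits) is satisfied at point 9.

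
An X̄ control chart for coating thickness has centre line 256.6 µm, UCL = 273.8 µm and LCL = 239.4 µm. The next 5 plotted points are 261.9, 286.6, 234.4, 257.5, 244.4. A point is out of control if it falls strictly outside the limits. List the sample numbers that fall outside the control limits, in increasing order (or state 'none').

Compare each point to [239.4, 273.8]: sample 2 = 286.6 > UCL; sample 3 = 234.4 < LCL.

2, 3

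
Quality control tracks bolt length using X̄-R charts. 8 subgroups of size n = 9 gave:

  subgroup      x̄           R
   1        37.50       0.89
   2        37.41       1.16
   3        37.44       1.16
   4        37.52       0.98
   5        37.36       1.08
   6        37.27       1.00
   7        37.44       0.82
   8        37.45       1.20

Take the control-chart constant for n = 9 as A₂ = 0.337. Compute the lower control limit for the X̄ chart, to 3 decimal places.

X̄̄ = (37.50 + 37.41 + 37.44 + 37.52 + 37.36 + 37.27 + 37.44 + 37.45) / 8 = 299.3900 / 8 = 37.4237
R̄ = (0.89 + 1.16 + 1.16 + 0.98 + 1.08 + 1.00 + 0.82 + 1.20) / 8 = 8.2900 / 8 = 1.0362
LCL = X̄̄ − A₂·R̄ = 37.4237 − 0.337 × 1.0362 = 37.0745

37.075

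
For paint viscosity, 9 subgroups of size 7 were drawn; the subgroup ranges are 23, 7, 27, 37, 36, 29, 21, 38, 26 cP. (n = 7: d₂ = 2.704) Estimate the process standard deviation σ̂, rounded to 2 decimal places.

R̄ = (23 + 7 + 27 + 37 + 36 + 29 + 21 + 38 + 26) / 9 = 27.1111
σ̂ = R̄ / d₂ = 27.1111 / 2.704 = 10.0263

10.03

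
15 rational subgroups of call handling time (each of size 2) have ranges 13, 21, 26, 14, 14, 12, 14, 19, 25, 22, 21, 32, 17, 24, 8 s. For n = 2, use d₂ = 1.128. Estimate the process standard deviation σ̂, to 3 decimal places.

16.667

R̄ = (13 + 21 + 26 + 14 + 14 + 12 + 14 + 19 + 25 + 22 + 21 + 32 + 17 + 24 + 8) / 15 = 18.8000
σ̂ = R̄ / d₂ = 18.8000 / 1.128 = 16.6667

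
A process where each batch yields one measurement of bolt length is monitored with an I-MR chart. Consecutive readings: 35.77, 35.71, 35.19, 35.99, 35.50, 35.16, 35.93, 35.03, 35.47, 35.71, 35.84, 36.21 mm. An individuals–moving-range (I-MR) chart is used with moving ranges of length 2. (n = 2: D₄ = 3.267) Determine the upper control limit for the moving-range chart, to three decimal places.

1.503

Moving ranges: 0.06, 0.52, 0.80, 0.49, 0.34, 0.77, 0.90, 0.44, 0.24, 0.13, 0.37; M̄R̄ = 5.0600 / 11 = 0.4600
UCL_MR = D₄·M̄R̄ = 3.267 × 0.4600 = 1.5028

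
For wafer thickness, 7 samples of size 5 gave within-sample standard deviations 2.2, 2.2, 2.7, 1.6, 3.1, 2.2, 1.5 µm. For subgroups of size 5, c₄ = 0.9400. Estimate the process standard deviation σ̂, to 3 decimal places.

s̄ = (2.2 + 2.2 + 2.7 + 1.6 + 3.1 + 2.2 + 1.5) / 7 = 2.2143
σ̂ = s̄ / c₄ = 2.2143 / 0.9400 = 2.3556

2.356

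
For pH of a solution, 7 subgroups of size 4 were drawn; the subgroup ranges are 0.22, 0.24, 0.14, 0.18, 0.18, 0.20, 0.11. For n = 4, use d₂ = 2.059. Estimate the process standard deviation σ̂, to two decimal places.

R̄ = (0.22 + 0.24 + 0.14 + 0.18 + 0.18 + 0.20 + 0.11) / 7 = 0.1814
σ̂ = R̄ / d₂ = 0.1814 / 2.059 = 0.0881

0.09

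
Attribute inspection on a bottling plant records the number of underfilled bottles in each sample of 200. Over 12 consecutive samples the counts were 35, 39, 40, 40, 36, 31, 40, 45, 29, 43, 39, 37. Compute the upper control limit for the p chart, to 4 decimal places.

p̄ = Σdᵢ / (k·n) = 454 / (12 × 200) = 0.18917
UCL = p̄ + 3·√(p̄(1−p̄)/n) = 0.18917 + 3 × √(0.18917×0.81083/200) = 0.18917 + 3 × 0.02769 = 0.27225

0.2722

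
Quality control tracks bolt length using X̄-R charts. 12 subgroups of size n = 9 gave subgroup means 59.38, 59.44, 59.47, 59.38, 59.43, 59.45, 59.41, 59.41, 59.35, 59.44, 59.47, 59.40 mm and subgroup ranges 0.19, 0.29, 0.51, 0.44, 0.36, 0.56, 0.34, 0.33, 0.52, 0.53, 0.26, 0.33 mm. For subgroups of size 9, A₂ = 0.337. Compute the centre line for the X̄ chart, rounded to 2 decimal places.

X̄̄ = (59.38 + 59.44 + 59.47 + 59.38 + 59.43 + 59.45 + 59.41 + 59.41 + 59.35 + 59.44 + 59.47 + 59.40) / 12 = 713.0300 / 12 = 59.4192
CL = X̄̄ = 59.4192

59.42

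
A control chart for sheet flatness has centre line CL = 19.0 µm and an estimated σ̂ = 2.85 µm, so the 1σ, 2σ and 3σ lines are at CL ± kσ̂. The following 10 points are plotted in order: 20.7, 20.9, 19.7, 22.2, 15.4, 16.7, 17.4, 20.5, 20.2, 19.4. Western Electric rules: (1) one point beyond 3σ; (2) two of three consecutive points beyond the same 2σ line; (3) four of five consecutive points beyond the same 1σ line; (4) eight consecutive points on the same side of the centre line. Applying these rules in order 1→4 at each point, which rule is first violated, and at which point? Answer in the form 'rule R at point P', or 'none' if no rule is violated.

none

Zone of each point (C = within 1σ̂, B = 1σ̂–2σ̂, A = 2σ̂–3σ̂, * = beyond 3σ̂; sign = side of CL): 1:+C, 2:+C, 3:+C, 4:+B, 5:-B, 6:-C, 7:-C, 8:+C, 9:+C, 10:+C
No rule fires across all 10 points.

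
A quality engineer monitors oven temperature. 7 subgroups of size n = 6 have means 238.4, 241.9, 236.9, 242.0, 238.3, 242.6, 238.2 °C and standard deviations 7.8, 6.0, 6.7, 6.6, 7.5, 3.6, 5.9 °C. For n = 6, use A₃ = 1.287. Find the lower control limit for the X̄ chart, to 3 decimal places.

231.649

X̄̄ = (238.4 + 241.9 + 236.9 + 242.0 + 238.3 + 242.6 + 238.2) / 7 = 239.7571
s̄ = (7.8 + 6.0 + 6.7 + 6.6 + 7.5 + 3.6 + 5.9) / 7 = 6.3000
LCL = X̄̄ − A₃·s̄ = 239.7571 − 1.287 × 6.3000 = 231.6490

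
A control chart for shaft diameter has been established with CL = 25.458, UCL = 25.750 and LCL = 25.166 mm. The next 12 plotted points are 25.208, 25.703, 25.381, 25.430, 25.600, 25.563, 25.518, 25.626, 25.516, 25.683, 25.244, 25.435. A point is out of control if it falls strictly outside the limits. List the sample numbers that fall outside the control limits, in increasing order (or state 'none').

All 12 points lie within [25.166, 25.750].

none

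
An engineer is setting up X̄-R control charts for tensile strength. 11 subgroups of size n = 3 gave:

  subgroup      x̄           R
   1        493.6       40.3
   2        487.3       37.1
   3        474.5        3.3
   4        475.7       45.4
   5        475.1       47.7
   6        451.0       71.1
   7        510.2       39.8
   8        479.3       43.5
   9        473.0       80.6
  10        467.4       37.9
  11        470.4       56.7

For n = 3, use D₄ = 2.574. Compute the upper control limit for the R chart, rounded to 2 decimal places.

R̄ = (40.3 + 37.1 + 3.3 + 45.4 + 47.7 + 71.1 + 39.8 + 43.5 + 80.6 + 37.9 + 56.7) / 11 = 503.4000 / 11 = 45.7636
UCL_R = D₄·R̄ = 2.574 × 45.7636 = 117.7956

117.80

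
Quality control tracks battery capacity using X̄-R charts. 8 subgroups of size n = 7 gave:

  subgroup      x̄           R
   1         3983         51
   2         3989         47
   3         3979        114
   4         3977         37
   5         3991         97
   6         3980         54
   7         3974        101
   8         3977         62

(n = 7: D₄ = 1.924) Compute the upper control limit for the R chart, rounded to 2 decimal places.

135.40

R̄ = (51 + 47 + 114 + 37 + 97 + 54 + 101 + 62) / 8 = 563.0000 / 8 = 70.3750
UCL_R = D₄·R̄ = 1.924 × 70.3750 = 135.4015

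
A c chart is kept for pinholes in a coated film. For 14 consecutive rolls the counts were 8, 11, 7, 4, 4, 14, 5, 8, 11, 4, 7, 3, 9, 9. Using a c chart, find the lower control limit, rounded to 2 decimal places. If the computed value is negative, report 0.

c̄ = (8 + 11 + 7 + 4 + 4 + 14 + 5 + 8 + 11 + 4 + 7 + 3 + 9 + 9) / 14 = 104 / 14 = 7.4286
LCL = c̄ − 3√c̄ = 7.4286 − 3 × 2.7255 = -0.7481 → 0 (cannot be negative)

0.00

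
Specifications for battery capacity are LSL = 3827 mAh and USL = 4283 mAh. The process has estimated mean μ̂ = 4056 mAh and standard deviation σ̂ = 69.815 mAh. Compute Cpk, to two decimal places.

Cpu = (USL − μ̂) / (3σ̂) = (4283 − 4056) / (3 × 69.815) = 1.0838; Cpl = (μ̂ − LSL) / (3σ̂) = (4056 − 3827) / (3 × 69.815) = 1.0934; Cpk = min(Cpu, Cpl) = 1.0838

1.08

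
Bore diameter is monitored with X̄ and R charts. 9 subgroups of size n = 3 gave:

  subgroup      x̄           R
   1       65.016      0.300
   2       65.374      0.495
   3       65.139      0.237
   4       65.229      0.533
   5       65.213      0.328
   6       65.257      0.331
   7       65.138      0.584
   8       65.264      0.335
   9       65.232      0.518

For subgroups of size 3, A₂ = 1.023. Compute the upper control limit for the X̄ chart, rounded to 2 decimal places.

X̄̄ = (65.016 + 65.374 + 65.139 + 65.229 + 65.213 + 65.257 + 65.138 + 65.264 + 65.232) / 9 = 586.8620 / 9 = 65.2069
R̄ = (0.300 + 0.495 + 0.237 + 0.533 + 0.328 + 0.331 + 0.584 + 0.335 + 0.518) / 9 = 3.6610 / 9 = 0.4068
UCL = X̄̄ + A₂·R̄ = 65.2069 + 1.023 × 0.4068 = 65.6230

65.62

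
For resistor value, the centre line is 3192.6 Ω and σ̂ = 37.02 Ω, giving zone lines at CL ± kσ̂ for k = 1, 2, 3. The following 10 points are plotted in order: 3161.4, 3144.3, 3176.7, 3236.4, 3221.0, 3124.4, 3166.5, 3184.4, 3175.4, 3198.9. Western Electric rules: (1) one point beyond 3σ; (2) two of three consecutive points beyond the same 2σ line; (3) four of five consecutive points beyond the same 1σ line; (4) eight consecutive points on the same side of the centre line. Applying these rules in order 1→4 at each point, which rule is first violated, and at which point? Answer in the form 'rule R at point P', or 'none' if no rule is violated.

Zone of each point (C = within 1σ̂, B = 1σ̂–2σ̂, A = 2σ̂–3σ̂, * = beyond 3σ̂; sign = side of CL): 1:-C, 2:-B, 3:-C, 4:+B, 5:+C, 6:-B, 7:-C, 8:-C, 9:-C, 10:+C
No rule fires across all 10 points.

none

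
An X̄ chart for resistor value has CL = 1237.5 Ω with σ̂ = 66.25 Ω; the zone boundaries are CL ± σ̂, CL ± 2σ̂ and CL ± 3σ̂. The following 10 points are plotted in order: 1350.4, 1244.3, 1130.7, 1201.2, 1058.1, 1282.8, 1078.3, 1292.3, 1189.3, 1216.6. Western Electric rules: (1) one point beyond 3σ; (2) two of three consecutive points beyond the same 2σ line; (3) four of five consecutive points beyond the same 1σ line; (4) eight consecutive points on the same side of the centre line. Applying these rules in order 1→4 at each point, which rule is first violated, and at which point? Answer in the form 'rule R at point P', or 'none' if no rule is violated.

Zone of each point (C = within 1σ̂, B = 1σ̂–2σ̂, A = 2σ̂–3σ̂, * = beyond 3σ̂; sign = side of CL): 1:+B, 2:+C, 3:-B, 4:-C, 5:-A, 6:+C, 7:-A, 8:+C, 9:-C, 10:-C
Rule 2 (two of three consecutive points beyond the same 2σ limit) is satisfied at point 7.

rule 2 at point 7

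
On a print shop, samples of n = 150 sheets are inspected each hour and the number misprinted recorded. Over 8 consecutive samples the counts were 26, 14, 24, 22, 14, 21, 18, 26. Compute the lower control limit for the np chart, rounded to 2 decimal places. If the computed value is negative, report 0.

7.97

p̄ = Σdᵢ / (k·n) = 165 / (8 × 150) = 0.13750
LCL = np̄ − 3·√(np̄(1−p̄)) = 20.6250 − 3 × 4.2177 = 7.9719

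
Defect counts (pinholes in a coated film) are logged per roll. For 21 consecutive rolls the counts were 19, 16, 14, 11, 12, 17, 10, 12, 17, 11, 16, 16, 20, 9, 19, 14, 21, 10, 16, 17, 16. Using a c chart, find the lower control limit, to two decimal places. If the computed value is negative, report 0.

3.32

c̄ = (19 + 16 + 14 + 11 + 12 + 17 + 10 + 12 + 17 + 11 + 16 + 16 + 20 + 9 + 19 + 14 + 21 + 10 + 16 + 17 + 16) / 21 = 313 / 21 = 14.9048
LCL = c̄ − 3√c̄ = 14.9048 − 3 × 3.8607 = 3.3228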